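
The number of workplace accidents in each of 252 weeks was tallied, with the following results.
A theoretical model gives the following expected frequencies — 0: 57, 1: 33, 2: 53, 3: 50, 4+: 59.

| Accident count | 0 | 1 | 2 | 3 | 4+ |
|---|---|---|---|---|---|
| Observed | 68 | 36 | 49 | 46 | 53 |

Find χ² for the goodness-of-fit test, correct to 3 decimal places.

3.628

χ² = (68−57)²/57 + (36−33)²/33 + (49−53)²/53 + (46−50)²/50 + (53−59)²/59
   = 2.1228 + 0.2727 + 0.3019 + 0.3200 + 0.6102
Sum = 3.628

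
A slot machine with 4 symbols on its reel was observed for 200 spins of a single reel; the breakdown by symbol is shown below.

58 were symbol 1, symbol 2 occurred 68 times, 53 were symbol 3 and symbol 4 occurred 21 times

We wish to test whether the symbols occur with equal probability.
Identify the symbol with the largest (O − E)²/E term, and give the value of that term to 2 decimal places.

Expected count for each of the 4 categories: 200/4 = 50.
cat           O        E   (O−E)²/E
symbol 1     58       50      1.280
symbol 2     68       50      6.480
symbol 3     53       50      0.180
symbol 4     21       50     16.820
The largest term is for symbol 4: 16.82.

symbol 4, 16.82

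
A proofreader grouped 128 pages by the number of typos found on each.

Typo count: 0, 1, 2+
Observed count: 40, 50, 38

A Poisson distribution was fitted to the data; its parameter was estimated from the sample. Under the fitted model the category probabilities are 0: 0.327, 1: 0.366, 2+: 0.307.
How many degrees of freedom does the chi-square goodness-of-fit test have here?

There are k = 3 categories and 1 parameter estimated from the data, so df = 3 − 1 − 1 = 1.

1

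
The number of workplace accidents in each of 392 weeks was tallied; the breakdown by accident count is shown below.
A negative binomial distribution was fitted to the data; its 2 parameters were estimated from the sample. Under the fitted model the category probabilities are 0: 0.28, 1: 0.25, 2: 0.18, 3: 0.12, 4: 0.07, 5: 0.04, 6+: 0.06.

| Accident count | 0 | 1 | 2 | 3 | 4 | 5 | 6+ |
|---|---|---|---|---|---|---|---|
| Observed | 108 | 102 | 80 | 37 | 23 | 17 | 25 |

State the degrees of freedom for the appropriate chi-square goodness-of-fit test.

4

There are k = 7 categories and 2 parameters estimated from the data, so df = 7 − 1 − 2 = 4.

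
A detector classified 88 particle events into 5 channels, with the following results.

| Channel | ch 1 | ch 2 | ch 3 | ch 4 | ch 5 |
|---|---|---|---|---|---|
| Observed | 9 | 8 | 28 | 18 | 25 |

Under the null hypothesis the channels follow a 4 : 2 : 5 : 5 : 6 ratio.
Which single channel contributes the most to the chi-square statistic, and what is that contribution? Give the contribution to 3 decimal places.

ch 3, 3.200

Ratio total = 22. Expected counts: 88×4/22 = 16, 88×2/22 = 8, 88×5/22 = 20, 88×5/22 = 20, 88×6/22 = 24.
ch 1: (9 − 16)²/16 = 49/16 = 3.0625
ch 2: (8 − 8)²/8 = 0/8 = 0.0000
ch 3: (28 − 20)²/20 = 64/20 = 3.2000
ch 4: (18 − 20)²/20 = 4/20 = 0.2000
ch 5: (25 − 24)²/24 = 1/24 = 0.0417
The largest term is for ch 3: 3.200.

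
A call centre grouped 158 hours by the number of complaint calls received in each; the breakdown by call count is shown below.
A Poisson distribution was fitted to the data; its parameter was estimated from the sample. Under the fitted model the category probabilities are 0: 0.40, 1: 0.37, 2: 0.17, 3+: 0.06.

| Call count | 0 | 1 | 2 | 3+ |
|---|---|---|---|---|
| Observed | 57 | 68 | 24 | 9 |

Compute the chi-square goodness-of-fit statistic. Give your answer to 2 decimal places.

2.49

Expected counts E_i = n·p_i: 158×0.40 = 63.2, 158×0.37 = 58.46, 158×0.17 = 26.86, 158×0.06 = 9.48.
cat         O        E   (O−E)²/E
0          57     63.2      0.608
1          68    58.46      1.557
2          24    26.86      0.305
3+          9     9.48      0.024
Sum = 2.49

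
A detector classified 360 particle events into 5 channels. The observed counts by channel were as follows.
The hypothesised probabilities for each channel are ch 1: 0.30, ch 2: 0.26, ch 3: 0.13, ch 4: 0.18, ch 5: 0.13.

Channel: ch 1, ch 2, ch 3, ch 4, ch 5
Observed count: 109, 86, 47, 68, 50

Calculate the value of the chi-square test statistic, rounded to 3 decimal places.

Expected counts E_i = n·p_i: 360×0.30 = 108, 360×0.26 = 93.6, 360×0.13 = 46.8, 360×0.18 = 64.8, 360×0.13 = 46.8.
cat         O        E   (O−E)²/E
ch 1      109      108     0.0093
ch 2       86     93.6     0.6171
ch 3       47     46.8     0.0009
ch 4       68     64.8     0.1580
ch 5       50     46.8     0.2188
Sum = 1.004

1.004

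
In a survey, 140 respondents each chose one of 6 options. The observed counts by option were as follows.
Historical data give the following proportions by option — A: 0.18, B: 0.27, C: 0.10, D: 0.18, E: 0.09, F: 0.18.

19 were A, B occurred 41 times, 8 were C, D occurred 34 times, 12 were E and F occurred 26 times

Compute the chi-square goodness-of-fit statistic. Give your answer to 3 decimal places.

7.495

Expected counts E_i = n·p_i: 140×0.18 = 25.2, 140×0.27 = 37.8, 140×0.10 = 14, 140×0.18 = 25.2, 140×0.09 = 12.6, 140×0.18 = 25.2.
A: (19 − 25.2)²/25.2 = 38.44/25.2 = 1.5254
B: (41 − 37.8)²/37.8 = 10.24/37.8 = 0.2709
C: (8 − 14)²/14 = 36/14 = 2.5714
D: (34 − 25.2)²/25.2 = 77.44/25.2 = 3.0730
E: (12 − 12.6)²/12.6 = 0.36/12.6 = 0.0286
F: (26 − 25.2)²/25.2 = 0.64/25.2 = 0.0254
Sum = 7.495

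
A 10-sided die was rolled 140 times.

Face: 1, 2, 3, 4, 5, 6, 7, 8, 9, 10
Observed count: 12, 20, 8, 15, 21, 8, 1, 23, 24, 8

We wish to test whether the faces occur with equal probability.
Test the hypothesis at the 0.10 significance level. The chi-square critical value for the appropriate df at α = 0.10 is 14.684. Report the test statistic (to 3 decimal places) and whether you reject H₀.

Expected count for each of the 10 categories: 140/10 = 14.
χ² = (12−14)²/14 + (20−14)²/14 + (8−14)²/14 + (15−14)²/14 + (21−14)²/14 + (8−14)²/14 + (1−14)²/14 + (23−14)²/14 + (24−14)²/14 + (8−14)²/14
   = 0.2857 + 2.5714 + 2.5714 + 0.0714 + 3.5000 + 2.5714 + 12.0714 + 5.7857 + 7.1429 + 2.5714
Sum = 39.143
df = 9. Since 39.143 > 14.684, we reject H₀.

39.143; reject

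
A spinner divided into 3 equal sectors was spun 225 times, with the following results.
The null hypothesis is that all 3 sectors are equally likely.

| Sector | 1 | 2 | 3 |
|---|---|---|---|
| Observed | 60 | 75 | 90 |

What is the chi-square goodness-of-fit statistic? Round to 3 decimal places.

6.000

Expected count for each of the 3 categories: 225/3 = 75.
1: (60 − 75)²/75 = 225/75 = 3.0000
2: (75 − 75)²/75 = 0/75 = 0.0000
3: (90 − 75)²/75 = 225/75 = 3.0000
Sum = 6.000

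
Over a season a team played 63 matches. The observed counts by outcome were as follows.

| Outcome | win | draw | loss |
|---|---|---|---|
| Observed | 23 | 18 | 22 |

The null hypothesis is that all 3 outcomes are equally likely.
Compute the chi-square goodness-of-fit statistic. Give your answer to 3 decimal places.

0.667

Expected count for each of the 3 categories: 63/3 = 21.
win: (23 − 21)²/21 = 4/21 = 0.1905
draw: (18 − 21)²/21 = 9/21 = 0.4286
loss: (22 − 21)²/21 = 1/21 = 0.0476
Sum = 0.667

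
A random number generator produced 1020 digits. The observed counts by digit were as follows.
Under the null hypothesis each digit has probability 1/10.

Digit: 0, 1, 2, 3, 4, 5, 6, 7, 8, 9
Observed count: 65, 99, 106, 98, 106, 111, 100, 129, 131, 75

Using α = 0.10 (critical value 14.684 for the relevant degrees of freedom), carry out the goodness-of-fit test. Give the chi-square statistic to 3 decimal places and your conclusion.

Expected count for each of the 10 categories: 1020/10 = 102.
0: (65 − 102)²/102 = 1369/102 = 13.4216
1: (99 − 102)²/102 = 9/102 = 0.0882
2: (106 − 102)²/102 = 16/102 = 0.1569
3: (98 − 102)²/102 = 16/102 = 0.1569
4: (106 − 102)²/102 = 16/102 = 0.1569
5: (111 − 102)²/102 = 81/102 = 0.7941
6: (100 − 102)²/102 = 4/102 = 0.0392
7: (129 − 102)²/102 = 729/102 = 7.1471
8: (131 − 102)²/102 = 841/102 = 8.2451
9: (75 − 102)²/102 = 729/102 = 7.1471
Sum = 37.353
df = 9. Since 37.353 > 14.684, we reject H₀.

37.353; reject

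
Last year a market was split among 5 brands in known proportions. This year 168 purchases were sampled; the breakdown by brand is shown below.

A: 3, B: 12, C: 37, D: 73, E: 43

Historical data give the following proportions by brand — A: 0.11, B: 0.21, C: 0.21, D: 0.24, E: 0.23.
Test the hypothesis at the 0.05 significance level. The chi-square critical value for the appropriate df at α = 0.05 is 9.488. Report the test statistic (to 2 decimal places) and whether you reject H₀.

55.39; reject

Expected counts E_i = n·p_i: 168×0.11 = 18.48, 168×0.21 = 35.28, 168×0.21 = 35.28, 168×0.24 = 40.32, 168×0.23 = 38.64.
A: (3 − 18.48)²/18.48 = 239.6304/18.48 = 12.967
B: (12 − 35.28)²/35.28 = 541.9584/35.28 = 15.362
C: (37 − 35.28)²/35.28 = 2.9584/35.28 = 0.084
D: (73 − 40.32)²/40.32 = 1067.9824/40.32 = 26.488
E: (43 − 38.64)²/38.64 = 19.0096/38.64 = 0.492
Sum = 55.39
df = 4. Since 55.39 > 9.488, we reject H₀.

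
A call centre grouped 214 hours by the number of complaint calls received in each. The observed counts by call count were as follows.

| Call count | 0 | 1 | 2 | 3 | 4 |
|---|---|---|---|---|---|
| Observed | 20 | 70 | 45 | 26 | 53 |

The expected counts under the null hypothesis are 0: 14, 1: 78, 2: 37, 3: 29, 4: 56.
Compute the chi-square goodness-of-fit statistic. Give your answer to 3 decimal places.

5.593

cat         O        E   (O−E)²/E
0          20       14     2.5714
1          70       78     0.8205
2          45       37     1.7297
3          26       29     0.3103
4          53       56     0.1607
Sum = 5.593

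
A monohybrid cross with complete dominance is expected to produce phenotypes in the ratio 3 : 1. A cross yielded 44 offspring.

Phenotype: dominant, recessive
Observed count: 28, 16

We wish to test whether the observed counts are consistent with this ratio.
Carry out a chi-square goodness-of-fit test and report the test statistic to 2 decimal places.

3.03

Ratio total = 4. Expected counts: 44×3/4 = 33, 44×1/4 = 11.
χ² = (28−33)²/33 + (16−11)²/11
   = 0.758 + 2.273
Sum = 3.03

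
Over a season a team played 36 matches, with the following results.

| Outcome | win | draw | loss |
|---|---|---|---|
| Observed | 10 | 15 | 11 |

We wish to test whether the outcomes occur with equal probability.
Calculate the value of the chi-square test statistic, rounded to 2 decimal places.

1.17

Expected count for each of the 3 categories: 36/3 = 12.
cat         O        E   (O−E)²/E
win        10       12      0.333
draw       15       12      0.750
loss       11       12      0.083
Sum = 1.17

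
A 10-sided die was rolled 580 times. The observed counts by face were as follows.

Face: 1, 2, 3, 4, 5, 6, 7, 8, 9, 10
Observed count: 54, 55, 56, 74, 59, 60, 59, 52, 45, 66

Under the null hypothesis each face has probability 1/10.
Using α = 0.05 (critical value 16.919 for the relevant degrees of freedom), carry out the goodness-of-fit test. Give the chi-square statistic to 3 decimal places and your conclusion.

Under H₀ each category has probability 1/10, so each expected count is 580/10 = 58.
cat         O        E   (O−E)²/E
1          54       58     0.2759
2          55       58     0.1552
3          56       58     0.0690
4          74       58     4.4138
5          59       58     0.0172
6          60       58     0.0690
7          59       58     0.0172
8          52       58     0.6207
9          45       58     2.9138
10         66       58     1.1034
Sum = 9.655
df = 9. Since 9.655 < 16.919, we do not reject H₀.

9.655; do not reject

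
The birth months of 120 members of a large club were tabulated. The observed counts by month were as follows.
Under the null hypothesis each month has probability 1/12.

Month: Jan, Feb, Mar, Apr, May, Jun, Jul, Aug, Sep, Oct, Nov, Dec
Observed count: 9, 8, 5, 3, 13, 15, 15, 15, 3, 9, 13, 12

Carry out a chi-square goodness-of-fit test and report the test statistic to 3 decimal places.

22.600

Expected count for each of the 12 categories: 120/12 = 10.
cat         O        E   (O−E)²/E
Jan         9       10     0.1000
Feb         8       10     0.4000
Mar         5       10     2.5000
Apr         3       10     4.9000
May        13       10     0.9000
Jun        15       10     2.5000
Jul        15       10     2.5000
Aug        15       10     2.5000
Sep         3       10     4.9000
Oct         9       10     0.1000
Nov        13       10     0.9000
Dec        12       10     0.4000
Sum = 22.600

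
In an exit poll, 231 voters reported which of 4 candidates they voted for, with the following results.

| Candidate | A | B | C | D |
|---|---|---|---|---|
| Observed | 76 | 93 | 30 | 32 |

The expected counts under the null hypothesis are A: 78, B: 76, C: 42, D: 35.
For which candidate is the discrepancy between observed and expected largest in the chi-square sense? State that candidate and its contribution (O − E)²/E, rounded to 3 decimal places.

A: (76 − 78)²/78 = 4/78 = 0.0513
B: (93 − 76)²/76 = 289/76 = 3.8026
C: (30 − 42)²/42 = 144/42 = 3.4286
D: (32 − 35)²/35 = 9/35 = 0.2571
The largest term is for B: 3.803.

B, 3.803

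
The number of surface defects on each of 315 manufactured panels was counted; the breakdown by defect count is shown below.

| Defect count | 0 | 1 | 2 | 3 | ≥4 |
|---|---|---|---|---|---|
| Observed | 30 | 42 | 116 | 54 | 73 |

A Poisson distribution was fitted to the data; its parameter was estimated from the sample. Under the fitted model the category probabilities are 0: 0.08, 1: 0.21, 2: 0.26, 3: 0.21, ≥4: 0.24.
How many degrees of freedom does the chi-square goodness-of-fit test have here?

3

There are k = 5 categories and 1 parameter estimated from the data, so df = 5 − 1 − 1 = 3.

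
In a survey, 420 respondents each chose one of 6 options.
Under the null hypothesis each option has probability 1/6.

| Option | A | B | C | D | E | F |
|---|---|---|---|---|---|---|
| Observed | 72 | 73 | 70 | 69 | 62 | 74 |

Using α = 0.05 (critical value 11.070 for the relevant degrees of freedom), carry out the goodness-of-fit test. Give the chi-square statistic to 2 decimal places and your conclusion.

Expected count for each of the 6 categories: 420/6 = 70.
A: (72 − 70)²/70 = 4/70 = 0.057
B: (73 − 70)²/70 = 9/70 = 0.129
C: (70 − 70)²/70 = 0/70 = 0.000
D: (69 − 70)²/70 = 1/70 = 0.014
E: (62 − 70)²/70 = 64/70 = 0.914
F: (74 − 70)²/70 = 16/70 = 0.229
Sum = 1.34
df = 5. Since 1.34 < 11.070, we do not reject H₀.

1.34; do not reject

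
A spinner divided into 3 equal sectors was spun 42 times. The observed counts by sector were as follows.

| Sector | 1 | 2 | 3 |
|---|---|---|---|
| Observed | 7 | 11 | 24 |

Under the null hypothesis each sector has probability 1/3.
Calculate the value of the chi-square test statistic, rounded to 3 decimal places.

11.286

Expected count for each of the 3 categories: 42/3 = 14.
χ² = (7−14)²/14 + (11−14)²/14 + (24−14)²/14
   = 3.5000 + 0.6429 + 7.1429
Sum = 11.286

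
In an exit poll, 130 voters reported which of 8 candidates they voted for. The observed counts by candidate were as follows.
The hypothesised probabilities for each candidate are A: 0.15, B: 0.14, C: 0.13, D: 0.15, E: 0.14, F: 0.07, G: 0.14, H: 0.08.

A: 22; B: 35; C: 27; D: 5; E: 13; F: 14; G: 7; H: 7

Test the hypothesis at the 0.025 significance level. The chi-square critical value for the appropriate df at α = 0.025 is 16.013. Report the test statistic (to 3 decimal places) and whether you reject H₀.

44.774; reject

Expected counts E_i = n·p_i: 130×0.15 = 19.5, 130×0.14 = 18.2, 130×0.13 = 16.9, 130×0.15 = 19.5, 130×0.14 = 18.2, 130×0.07 = 9.1, 130×0.14 = 18.2, 130×0.08 = 10.4.
χ² = (22−19.5)²/19.5 + (35−18.2)²/18.2 + (27−16.9)²/16.9 + (5−19.5)²/19.5 + (13−18.2)²/18.2 + (14−9.1)²/9.1 + (7−18.2)²/18.2 + (7−10.4)²/10.4
   = 0.3205 + 15.5077 + 6.0361 + 10.7821 + 1.4857 + 2.6385 + 6.8923 + 1.1115
Sum = 44.774
df = 7. Since 44.774 > 16.013, we reject H₀.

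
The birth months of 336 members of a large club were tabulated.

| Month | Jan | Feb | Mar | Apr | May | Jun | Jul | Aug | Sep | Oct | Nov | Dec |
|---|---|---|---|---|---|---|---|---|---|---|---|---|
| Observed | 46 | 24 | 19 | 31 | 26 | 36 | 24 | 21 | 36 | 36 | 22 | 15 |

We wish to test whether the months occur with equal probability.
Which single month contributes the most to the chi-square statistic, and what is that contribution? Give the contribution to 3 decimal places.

Jan, 11.571

Expected count for each of the 12 categories: 336/12 = 28.
Jan: (46 − 28)²/28 = 324/28 = 11.5714
Feb: (24 − 28)²/28 = 16/28 = 0.5714
Mar: (19 − 28)²/28 = 81/28 = 2.8929
Apr: (31 − 28)²/28 = 9/28 = 0.3214
May: (26 − 28)²/28 = 4/28 = 0.1429
Jun: (36 − 28)²/28 = 64/28 = 2.2857
Jul: (24 − 28)²/28 = 16/28 = 0.5714
Aug: (21 − 28)²/28 = 49/28 = 1.7500
Sep: (36 − 28)²/28 = 64/28 = 2.2857
Oct: (36 − 28)²/28 = 64/28 = 2.2857
Nov: (22 − 28)²/28 = 36/28 = 1.2857
Dec: (15 − 28)²/28 = 169/28 = 6.0357
The largest term is for Jan: 11.571.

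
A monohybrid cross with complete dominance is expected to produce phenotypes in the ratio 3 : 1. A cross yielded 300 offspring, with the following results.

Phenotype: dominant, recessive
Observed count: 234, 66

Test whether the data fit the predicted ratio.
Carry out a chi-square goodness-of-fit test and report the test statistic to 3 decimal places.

Ratio total = 4. Expected counts: 300×3/4 = 225, 300×1/4 = 75.
χ² = (234−225)²/225 + (66−75)²/75
   = 0.3600 + 1.0800
Sum = 1.440

1.440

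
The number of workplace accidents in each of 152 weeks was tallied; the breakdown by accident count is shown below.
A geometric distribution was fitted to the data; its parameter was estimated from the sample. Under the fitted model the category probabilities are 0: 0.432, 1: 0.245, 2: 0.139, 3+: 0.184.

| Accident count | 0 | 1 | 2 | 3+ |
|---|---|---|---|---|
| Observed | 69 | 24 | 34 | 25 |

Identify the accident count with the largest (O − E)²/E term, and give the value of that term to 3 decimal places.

Expected counts E_i = n·p_i: 152×0.432 = 65.664, 152×0.245 = 37.24, 152×0.139 = 21.128, 152×0.184 = 27.968.
χ² = (69−65.664)²/65.664 + (24−37.24)²/37.24 + (34−21.128)²/21.128 + (25−27.968)²/27.968
   = 0.1695 + 4.7072 + 7.8421 + 0.3150
The largest term is for 2: 7.842.

2, 7.842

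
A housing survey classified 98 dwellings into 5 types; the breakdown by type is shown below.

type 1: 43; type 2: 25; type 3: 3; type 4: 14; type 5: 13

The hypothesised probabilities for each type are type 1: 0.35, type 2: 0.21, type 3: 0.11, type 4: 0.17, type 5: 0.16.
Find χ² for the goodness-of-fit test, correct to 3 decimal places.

Expected counts E_i = n·p_i: 98×0.35 = 34.3, 98×0.21 = 20.58, 98×0.11 = 10.78, 98×0.17 = 16.66, 98×0.16 = 15.68.
χ² = (43−34.3)²/34.3 + (25−20.58)²/20.58 + (3−10.78)²/10.78 + (14−16.66)²/16.66 + (13−15.68)²/15.68
   = 2.2067 + 0.9493 + 5.6149 + 0.4247 + 0.4581
Sum = 9.654

9.654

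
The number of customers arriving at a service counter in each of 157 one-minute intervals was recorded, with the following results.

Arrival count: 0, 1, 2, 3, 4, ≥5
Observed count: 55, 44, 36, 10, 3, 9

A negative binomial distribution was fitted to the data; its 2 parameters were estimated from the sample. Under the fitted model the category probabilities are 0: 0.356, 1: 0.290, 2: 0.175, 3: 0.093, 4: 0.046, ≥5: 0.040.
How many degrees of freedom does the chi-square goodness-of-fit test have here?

3

There are k = 6 categories and 2 parameters estimated from the data, so df = 6 − 1 − 2 = 3.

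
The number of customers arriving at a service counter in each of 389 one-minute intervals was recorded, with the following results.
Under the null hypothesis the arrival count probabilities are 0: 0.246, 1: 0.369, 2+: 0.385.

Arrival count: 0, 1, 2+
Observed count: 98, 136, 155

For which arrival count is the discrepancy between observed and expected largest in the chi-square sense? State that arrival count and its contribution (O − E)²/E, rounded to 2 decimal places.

Expected counts E_i = n·p_i: 389×0.246 = 95.694, 389×0.369 = 143.541, 389×0.385 = 149.765.
cat         O        E   (O−E)²/E
0          98   95.694      0.056
1         136  143.541      0.396
2+        155  149.765      0.183
The largest term is for 1: 0.40.

1, 0.40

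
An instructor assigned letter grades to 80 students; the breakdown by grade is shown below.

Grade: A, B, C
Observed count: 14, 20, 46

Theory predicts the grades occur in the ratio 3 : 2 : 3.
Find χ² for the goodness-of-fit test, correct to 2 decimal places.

17.07

Ratio total = 8. Expected counts: 80×3/8 = 30, 80×2/8 = 20, 80×3/8 = 30.
cat         O        E   (O−E)²/E
A          14       30      8.533
B          20       20      0.000
C          46       30      8.533
Sum = 17.07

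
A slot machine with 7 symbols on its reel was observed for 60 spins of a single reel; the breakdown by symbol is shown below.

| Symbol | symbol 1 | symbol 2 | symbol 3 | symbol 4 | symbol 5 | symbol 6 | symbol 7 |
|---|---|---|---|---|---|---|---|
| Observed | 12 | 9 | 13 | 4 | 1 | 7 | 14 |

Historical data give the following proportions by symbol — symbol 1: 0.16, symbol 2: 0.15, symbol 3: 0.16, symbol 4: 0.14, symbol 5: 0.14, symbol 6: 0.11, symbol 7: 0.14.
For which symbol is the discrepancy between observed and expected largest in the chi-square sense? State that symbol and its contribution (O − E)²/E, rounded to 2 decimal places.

Expected counts E_i = n·p_i: 60×0.16 = 9.6, 60×0.15 = 9, 60×0.16 = 9.6, 60×0.14 = 8.4, 60×0.14 = 8.4, 60×0.11 = 6.6, 60×0.14 = 8.4.
cat           O        E   (O−E)²/E
symbol 1     12      9.6      0.600
symbol 2      9        9      0.000
symbol 3     13      9.6      1.204
symbol 4      4      8.4      2.305
symbol 5      1      8.4      6.519
symbol 6      7      6.6      0.024
symbol 7     14      8.4      3.733
The largest term is for symbol 5: 6.52.

symbol 5, 6.52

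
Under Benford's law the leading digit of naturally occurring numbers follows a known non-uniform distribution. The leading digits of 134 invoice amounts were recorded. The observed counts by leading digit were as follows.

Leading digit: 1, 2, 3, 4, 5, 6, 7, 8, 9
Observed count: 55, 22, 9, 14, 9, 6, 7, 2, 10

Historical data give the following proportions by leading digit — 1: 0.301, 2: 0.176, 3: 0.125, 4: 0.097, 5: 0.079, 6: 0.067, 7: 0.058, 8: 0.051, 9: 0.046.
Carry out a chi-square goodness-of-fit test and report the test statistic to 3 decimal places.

16.211

Expected counts E_i = n·p_i: 134×0.301 = 40.334, 134×0.176 = 23.584, 134×0.125 = 16.75, 134×0.097 = 12.998, 134×0.079 = 10.586, 134×0.067 = 8.978, 134×0.058 = 7.772, 134×0.051 = 6.834, 134×0.046 = 6.164.
cat         O        E   (O−E)²/E
1          55   40.334     5.3328
2          22   23.584     0.1064
3           9    16.75     3.5858
4          14   12.998     0.0772
5           9   10.586     0.2376
6           6    8.978     0.9878
7           7    7.772     0.0767
8           2    6.834     3.4193
9          10    6.164     2.3872
Sum = 16.211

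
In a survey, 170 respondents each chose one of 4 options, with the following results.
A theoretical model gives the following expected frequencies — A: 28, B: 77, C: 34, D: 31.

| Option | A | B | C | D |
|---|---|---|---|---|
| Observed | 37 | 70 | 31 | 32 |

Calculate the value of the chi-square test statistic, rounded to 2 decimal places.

3.83

A: (37 − 28)²/28 = 81/28 = 2.893
B: (70 − 77)²/77 = 49/77 = 0.636
C: (31 − 34)²/34 = 9/34 = 0.265
D: (32 − 31)²/31 = 1/31 = 0.032
Sum = 3.83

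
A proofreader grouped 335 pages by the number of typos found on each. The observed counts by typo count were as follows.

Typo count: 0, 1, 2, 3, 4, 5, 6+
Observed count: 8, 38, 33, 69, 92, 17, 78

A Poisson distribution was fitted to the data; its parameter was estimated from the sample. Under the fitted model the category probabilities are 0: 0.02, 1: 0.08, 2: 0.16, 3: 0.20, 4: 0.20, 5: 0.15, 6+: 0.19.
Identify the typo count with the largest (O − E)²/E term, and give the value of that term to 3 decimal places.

Expected counts E_i = n·p_i: 335×0.02 = 6.7, 335×0.08 = 26.8, 335×0.16 = 53.6, 335×0.20 = 67, 335×0.20 = 67, 335×0.15 = 50.25, 335×0.19 = 63.65.
cat         O        E   (O−E)²/E
0           8      6.7     0.2522
1          38     26.8     4.6806
2          33     53.6     7.9172
3          69       67     0.0597
4          92       67     9.3284
5          17    50.25    22.0012
6+         78    63.65     3.2352
The largest term is for 5: 22.001.

5, 22.001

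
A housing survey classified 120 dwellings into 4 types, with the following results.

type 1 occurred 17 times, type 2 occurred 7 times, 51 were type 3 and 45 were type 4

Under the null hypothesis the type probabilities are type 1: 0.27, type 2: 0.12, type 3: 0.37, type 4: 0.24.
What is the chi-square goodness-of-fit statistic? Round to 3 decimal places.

Expected counts E_i = n·p_i: 120×0.27 = 32.4, 120×0.12 = 14.4, 120×0.37 = 44.4, 120×0.24 = 28.8.
type 1: (17 − 32.4)²/32.4 = 237.16/32.4 = 7.3198
type 2: (7 − 14.4)²/14.4 = 54.76/14.4 = 3.8028
type 3: (51 − 44.4)²/44.4 = 43.56/44.4 = 0.9811
type 4: (45 − 28.8)²/28.8 = 262.44/28.8 = 9.1125
Sum = 21.216

21.216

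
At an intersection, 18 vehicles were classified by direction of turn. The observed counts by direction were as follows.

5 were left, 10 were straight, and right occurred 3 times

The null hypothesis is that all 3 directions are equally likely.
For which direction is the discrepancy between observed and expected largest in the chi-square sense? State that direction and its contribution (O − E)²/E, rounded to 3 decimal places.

Expected count for each of the 3 categories: 18/3 = 6.
left: (5 − 6)²/6 = 1/6 = 0.1667
straight: (10 − 6)²/6 = 16/6 = 2.6667
right: (3 − 6)²/6 = 9/6 = 1.5000
The largest term is for straight: 2.667.

straight, 2.667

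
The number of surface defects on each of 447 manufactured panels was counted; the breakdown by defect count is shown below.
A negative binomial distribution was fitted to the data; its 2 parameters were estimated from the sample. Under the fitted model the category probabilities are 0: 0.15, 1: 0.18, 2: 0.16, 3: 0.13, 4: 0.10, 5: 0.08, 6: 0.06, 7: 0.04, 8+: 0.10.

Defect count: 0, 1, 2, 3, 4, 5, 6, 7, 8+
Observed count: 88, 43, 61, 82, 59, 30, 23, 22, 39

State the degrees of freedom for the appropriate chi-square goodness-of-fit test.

6

There are k = 9 categories and 2 parameters estimated from the data, so df = 9 − 1 − 2 = 6.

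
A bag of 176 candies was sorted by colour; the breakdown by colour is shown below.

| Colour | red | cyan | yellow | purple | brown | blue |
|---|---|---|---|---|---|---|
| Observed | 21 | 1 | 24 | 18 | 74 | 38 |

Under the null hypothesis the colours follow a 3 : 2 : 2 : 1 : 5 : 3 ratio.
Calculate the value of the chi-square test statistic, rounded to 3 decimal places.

36.367

Ratio total = 16. Expected counts: 176×3/16 = 33, 176×2/16 = 22, 176×2/16 = 22, 176×1/16 = 11, 176×5/16 = 55, 176×3/16 = 33.
red: (21 − 33)²/33 = 144/33 = 4.3636
cyan: (1 − 22)²/22 = 441/22 = 20.0455
yellow: (24 − 22)²/22 = 4/22 = 0.1818
purple: (18 − 11)²/11 = 49/11 = 4.4545
brown: (74 − 55)²/55 = 361/55 = 6.5636
blue: (38 − 33)²/33 = 25/33 = 0.7576
Sum = 36.367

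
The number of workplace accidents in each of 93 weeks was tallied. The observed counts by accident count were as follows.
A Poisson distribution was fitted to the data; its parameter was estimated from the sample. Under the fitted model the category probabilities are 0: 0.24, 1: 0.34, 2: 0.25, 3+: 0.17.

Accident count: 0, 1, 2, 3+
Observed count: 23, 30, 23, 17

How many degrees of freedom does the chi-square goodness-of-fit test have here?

2

There are k = 4 categories and 1 parameter estimated from the data, so df = 4 − 1 − 1 = 2.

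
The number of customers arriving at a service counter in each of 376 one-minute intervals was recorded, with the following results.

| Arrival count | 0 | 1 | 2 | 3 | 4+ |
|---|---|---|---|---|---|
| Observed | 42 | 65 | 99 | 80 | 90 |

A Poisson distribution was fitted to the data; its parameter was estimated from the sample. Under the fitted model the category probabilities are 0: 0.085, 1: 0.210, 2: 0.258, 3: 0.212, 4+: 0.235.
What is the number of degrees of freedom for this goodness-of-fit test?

There are k = 5 categories and 1 parameter estimated from the data, so df = 5 − 1 − 1 = 3.

3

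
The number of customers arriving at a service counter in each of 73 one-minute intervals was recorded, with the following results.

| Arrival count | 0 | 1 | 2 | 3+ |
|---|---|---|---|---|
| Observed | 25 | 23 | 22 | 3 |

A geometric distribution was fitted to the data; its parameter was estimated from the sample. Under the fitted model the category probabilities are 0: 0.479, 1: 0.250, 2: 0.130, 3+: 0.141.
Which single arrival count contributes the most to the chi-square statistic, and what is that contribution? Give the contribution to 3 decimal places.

2, 16.491

Expected counts E_i = n·p_i: 73×0.479 = 34.967, 73×0.250 = 18.25, 73×0.130 = 9.49, 73×0.141 = 10.293.
cat         O        E   (O−E)²/E
0          25   34.967     2.8410
1          23    18.25     1.2363
2          22     9.49    16.4911
3+          3   10.293     5.1674
The largest term is for 2: 16.491.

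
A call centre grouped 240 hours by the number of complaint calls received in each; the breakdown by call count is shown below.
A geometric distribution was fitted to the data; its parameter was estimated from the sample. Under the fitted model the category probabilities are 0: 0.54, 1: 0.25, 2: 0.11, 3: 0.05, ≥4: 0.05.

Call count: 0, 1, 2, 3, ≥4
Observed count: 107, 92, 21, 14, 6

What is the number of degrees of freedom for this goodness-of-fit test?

3

There are k = 5 categories and 1 parameter estimated from the data, so df = 5 − 1 − 1 = 3.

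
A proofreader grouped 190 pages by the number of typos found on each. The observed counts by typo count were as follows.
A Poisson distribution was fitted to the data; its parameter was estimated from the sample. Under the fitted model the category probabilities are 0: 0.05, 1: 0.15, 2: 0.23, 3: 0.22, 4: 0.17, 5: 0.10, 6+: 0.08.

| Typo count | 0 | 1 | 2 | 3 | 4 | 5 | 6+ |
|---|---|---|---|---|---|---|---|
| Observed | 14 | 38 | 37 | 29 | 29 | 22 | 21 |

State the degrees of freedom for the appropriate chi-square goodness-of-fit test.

5

There are k = 7 categories and 1 parameter estimated from the data, so df = 7 − 1 − 1 = 5.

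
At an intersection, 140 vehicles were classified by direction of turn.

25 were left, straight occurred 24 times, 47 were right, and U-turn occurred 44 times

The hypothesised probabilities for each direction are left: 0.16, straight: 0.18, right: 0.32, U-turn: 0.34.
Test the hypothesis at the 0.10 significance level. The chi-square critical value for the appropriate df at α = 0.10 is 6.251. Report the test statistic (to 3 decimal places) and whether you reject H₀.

Expected counts E_i = n·p_i: 140×0.16 = 22.4, 140×0.18 = 25.2, 140×0.32 = 44.8, 140×0.34 = 47.6.
cat           O        E   (O−E)²/E
left         25     22.4     0.3018
straight     24     25.2     0.0571
right        47     44.8     0.1080
U-turn       44     47.6     0.2723
Sum = 0.739
df = 3. Since 0.739 < 6.251, we do not reject H₀.

0.739; do not reject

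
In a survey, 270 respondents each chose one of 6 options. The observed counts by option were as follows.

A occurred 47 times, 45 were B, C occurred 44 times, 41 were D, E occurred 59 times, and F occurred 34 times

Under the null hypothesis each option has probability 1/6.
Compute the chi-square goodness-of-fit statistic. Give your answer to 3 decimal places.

Expected count for each of the 6 categories: 270/6 = 45.
cat         O        E   (O−E)²/E
A          47       45     0.0889
B          45       45     0.0000
C          44       45     0.0222
D          41       45     0.3556
E          59       45     4.3556
F          34       45     2.6889
Sum = 7.511

7.511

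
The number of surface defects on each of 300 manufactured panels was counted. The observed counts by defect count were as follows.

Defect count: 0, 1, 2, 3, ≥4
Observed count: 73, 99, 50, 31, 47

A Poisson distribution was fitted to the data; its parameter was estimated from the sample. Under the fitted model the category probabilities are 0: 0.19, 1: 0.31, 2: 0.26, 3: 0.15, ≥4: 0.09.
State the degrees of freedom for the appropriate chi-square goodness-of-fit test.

There are k = 5 categories and 1 parameter estimated from the data, so df = 5 − 1 − 1 = 3.

3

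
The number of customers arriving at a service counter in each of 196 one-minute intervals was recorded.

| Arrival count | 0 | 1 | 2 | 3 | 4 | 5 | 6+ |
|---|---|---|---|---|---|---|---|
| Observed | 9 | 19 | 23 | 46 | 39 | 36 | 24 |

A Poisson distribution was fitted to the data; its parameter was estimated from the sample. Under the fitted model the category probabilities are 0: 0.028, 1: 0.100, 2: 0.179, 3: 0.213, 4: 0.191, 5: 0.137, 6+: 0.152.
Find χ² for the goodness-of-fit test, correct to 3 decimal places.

Expected counts E_i = n·p_i: 196×0.028 = 5.488, 196×0.100 = 19.6, 196×0.179 = 35.084, 196×0.213 = 41.748, 196×0.191 = 37.436, 196×0.137 = 26.852, 196×0.152 = 29.792.
cat         O        E   (O−E)²/E
0           9    5.488     2.2475
1          19     19.6     0.0184
2          23   35.084     4.1621
3          46   41.748     0.4331
4          39   37.436     0.0653
5          36   26.852     3.1166
6+         24   29.792     1.1260
Sum = 11.169

11.169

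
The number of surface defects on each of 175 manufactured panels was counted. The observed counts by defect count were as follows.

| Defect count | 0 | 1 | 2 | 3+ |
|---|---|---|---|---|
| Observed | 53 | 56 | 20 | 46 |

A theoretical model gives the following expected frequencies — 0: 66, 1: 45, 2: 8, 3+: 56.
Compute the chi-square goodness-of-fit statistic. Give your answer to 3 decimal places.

25.035

0: (53 − 66)²/66 = 169/66 = 2.5606
1: (56 − 45)²/45 = 121/45 = 2.6889
2: (20 − 8)²/8 = 144/8 = 18.0000
3+: (46 − 56)²/56 = 100/56 = 1.7857
Sum = 25.035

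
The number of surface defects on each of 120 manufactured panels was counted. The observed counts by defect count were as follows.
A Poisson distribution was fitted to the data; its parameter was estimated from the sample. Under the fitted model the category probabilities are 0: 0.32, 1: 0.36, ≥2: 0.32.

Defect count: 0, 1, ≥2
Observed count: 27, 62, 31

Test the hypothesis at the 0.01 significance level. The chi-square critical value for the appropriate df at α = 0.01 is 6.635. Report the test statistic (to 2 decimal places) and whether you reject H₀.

Expected counts E_i = n·p_i: 120×0.32 = 38.4, 120×0.36 = 43.2, 120×0.32 = 38.4.
0: (27 − 38.4)²/38.4 = 129.96/38.4 = 3.384
1: (62 − 43.2)²/43.2 = 353.44/43.2 = 8.181
≥2: (31 − 38.4)²/38.4 = 54.76/38.4 = 1.426
Sum = 12.99
df = 1. Since 12.99 > 6.635, we reject H₀.

12.99; reject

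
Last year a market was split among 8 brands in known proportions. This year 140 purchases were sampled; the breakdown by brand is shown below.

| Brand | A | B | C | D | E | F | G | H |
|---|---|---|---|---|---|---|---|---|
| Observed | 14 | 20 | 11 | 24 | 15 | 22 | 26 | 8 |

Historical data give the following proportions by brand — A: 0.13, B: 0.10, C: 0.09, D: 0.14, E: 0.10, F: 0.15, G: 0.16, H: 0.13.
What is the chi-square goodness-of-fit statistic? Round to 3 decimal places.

Expected counts E_i = n·p_i: 140×0.13 = 18.2, 140×0.10 = 14, 140×0.09 = 12.6, 140×0.14 = 19.6, 140×0.10 = 14, 140×0.15 = 21, 140×0.16 = 22.4, 140×0.13 = 18.2.
χ² = (14−18.2)²/18.2 + (20−14)²/14 + (11−12.6)²/12.6 + (24−19.6)²/19.6 + (15−14)²/14 + (22−21)²/21 + (26−22.4)²/22.4 + (8−18.2)²/18.2
   = 0.9692 + 2.5714 + 0.2032 + 0.9878 + 0.0714 + 0.0476 + 0.5786 + 5.7165
Sum = 11.146

11.146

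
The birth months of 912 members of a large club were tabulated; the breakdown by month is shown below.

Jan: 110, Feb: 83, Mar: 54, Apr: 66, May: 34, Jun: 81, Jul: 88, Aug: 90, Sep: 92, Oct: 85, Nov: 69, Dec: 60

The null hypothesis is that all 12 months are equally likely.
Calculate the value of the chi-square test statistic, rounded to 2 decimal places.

60.00

Expected count for each of the 12 categories: 912/12 = 76.
Jan: (110 − 76)²/76 = 1156/76 = 15.211
Feb: (83 − 76)²/76 = 49/76 = 0.645
Mar: (54 − 76)²/76 = 484/76 = 6.368
Apr: (66 − 76)²/76 = 100/76 = 1.316
May: (34 − 76)²/76 = 1764/76 = 23.211
Jun: (81 − 76)²/76 = 25/76 = 0.329
Jul: (88 − 76)²/76 = 144/76 = 1.895
Aug: (90 − 76)²/76 = 196/76 = 2.579
Sep: (92 − 76)²/76 = 256/76 = 3.368
Oct: (85 − 76)²/76 = 81/76 = 1.066
Nov: (69 − 76)²/76 = 49/76 = 0.645
Dec: (60 − 76)²/76 = 256/76 = 3.368
Sum = 60.00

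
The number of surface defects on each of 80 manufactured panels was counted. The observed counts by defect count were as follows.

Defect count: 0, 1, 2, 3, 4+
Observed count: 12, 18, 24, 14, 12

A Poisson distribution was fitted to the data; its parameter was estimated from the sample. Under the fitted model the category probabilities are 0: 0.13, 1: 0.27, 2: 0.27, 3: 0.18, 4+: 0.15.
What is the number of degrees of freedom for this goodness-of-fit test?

3

There are k = 5 categories and 1 parameter estimated from the data, so df = 5 − 1 − 1 = 3.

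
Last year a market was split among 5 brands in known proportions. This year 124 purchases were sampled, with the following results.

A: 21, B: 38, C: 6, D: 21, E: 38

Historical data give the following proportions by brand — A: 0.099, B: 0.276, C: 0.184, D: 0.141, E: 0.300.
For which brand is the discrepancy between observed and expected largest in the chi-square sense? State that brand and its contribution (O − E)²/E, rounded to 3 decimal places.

C, 12.394

Expected counts E_i = n·p_i: 124×0.099 = 12.276, 124×0.276 = 34.224, 124×0.184 = 22.816, 124×0.141 = 17.484, 124×0.300 = 37.2.
A: (21 − 12.276)²/12.276 = 76.108176/12.276 = 6.1998
B: (38 − 34.224)²/34.224 = 14.258176/34.224 = 0.4166
C: (6 − 22.816)²/22.816 = 282.777856/22.816 = 12.3938
D: (21 − 17.484)²/17.484 = 12.362256/17.484 = 0.7071
E: (38 − 37.2)²/37.2 = 0.64/37.2 = 0.0172
The largest term is for C: 12.394.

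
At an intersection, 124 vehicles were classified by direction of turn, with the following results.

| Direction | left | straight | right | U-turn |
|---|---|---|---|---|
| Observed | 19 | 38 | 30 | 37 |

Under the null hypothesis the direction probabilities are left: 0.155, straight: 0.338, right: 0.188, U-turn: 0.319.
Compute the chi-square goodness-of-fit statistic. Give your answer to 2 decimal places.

Expected counts E_i = n·p_i: 124×0.155 = 19.22, 124×0.338 = 41.912, 124×0.188 = 23.312, 124×0.319 = 39.556.
cat           O        E   (O−E)²/E
left         19    19.22      0.003
straight     38   41.912      0.365
right        30   23.312      1.919
U-turn       37   39.556      0.165
Sum = 2.45

2.45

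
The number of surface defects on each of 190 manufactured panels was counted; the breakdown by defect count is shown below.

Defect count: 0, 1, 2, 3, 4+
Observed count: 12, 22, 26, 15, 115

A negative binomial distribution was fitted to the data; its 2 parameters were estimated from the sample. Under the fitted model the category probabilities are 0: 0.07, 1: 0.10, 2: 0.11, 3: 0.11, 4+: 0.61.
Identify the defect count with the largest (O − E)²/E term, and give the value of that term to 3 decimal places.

3, 1.666

Expected counts E_i = n·p_i: 190×0.07 = 13.3, 190×0.10 = 19, 190×0.11 = 20.9, 190×0.11 = 20.9, 190×0.61 = 115.9.
0: (12 − 13.3)²/13.3 = 1.69/13.3 = 0.1271
1: (22 − 19)²/19 = 9/19 = 0.4737
2: (26 − 20.9)²/20.9 = 26.01/20.9 = 1.2445
3: (15 − 20.9)²/20.9 = 34.81/20.9 = 1.6656
4+: (115 − 115.9)²/115.9 = 0.81/115.9 = 0.0070
The largest term is for 3: 1.666.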